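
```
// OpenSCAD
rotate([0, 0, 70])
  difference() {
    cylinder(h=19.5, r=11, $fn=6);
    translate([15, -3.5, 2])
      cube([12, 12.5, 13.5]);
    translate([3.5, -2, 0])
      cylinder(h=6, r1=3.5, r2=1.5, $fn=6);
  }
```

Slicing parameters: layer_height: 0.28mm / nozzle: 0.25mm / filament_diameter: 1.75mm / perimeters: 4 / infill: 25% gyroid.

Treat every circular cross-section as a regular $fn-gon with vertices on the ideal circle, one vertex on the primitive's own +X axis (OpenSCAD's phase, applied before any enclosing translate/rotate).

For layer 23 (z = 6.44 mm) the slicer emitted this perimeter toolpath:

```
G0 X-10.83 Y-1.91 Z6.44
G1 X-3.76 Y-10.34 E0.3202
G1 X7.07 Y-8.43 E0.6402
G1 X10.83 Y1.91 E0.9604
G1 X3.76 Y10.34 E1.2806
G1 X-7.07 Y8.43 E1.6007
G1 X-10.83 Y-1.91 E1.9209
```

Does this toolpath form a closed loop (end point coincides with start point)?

Start point (G0): (-10.83, -1.91). End point (last G1): the path returns to the start — closed.

yes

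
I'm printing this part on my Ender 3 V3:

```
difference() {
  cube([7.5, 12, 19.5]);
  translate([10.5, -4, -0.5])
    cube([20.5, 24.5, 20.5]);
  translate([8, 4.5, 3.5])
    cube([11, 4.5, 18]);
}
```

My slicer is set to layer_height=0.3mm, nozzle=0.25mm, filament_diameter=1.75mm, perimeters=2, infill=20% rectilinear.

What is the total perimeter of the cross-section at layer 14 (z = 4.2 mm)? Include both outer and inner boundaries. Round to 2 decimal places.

At z = 4.2 mm: the cube is present — its section is the full 7.5×12 rectangle (perimeter 39.00 mm); the cube at (10.5, -4) is present — its section is the full 20.5×24.5 rectangle (perimeter 90.00 mm); the 11×4.5 cube at (8, 4.5) contributes its full rectangle (perimeter 31.00 mm); Subtracting the remaining from the first: starting from the 7.5×12 cube, the 20.5×24.5 cube at (10.5, -4) misses the remaining region (no effect); the 11×4.5 cube at (8, 4.5) misses the remaining region (no effect) — boundary = 39.00 mm. Overall, the cross-section is a single solid region. Total boundary length (outer) = 39.00 mm.

39.00 mm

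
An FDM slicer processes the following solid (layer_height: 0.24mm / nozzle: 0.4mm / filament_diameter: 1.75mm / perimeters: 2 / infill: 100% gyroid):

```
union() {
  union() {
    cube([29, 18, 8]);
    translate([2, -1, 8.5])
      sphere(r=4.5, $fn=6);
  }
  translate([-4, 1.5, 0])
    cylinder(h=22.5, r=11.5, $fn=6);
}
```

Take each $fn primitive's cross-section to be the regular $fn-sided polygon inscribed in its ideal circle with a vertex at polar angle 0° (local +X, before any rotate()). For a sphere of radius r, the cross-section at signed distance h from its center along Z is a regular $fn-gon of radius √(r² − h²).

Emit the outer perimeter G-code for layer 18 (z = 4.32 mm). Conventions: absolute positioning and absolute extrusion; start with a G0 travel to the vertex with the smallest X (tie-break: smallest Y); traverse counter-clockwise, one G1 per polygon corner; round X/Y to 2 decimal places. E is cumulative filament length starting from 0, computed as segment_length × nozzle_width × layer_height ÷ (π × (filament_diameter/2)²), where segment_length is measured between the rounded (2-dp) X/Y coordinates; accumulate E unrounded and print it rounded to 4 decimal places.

At z = 4.32 mm: the cube is present — its section is the full 29×18 rectangle; the sphere at (2, -1): section is a regular 6-gon, circumradius = √(r²−h²) = √(4.5²−4.18²) = 1.667; Merging all regions: the regions partially overlap (shared area 0.85 mm²), so overlapping operands fuse into one piece — 1 connected region; the cylinder at (-4, 1.5): section is a regular 6-gon, circumradius r=11.5; Taking the union: the regions partially overlap (shared area 63.03 mm²), so overlapping operands fuse into one piece — 1 connected region. The outline is a single polygon with 9 vertices. Extrusion per mm of travel: 0.4 × 0.24 / (π × 0.875²) = 0.039912. Accumulating E over each segment gives final E = 5.1857.

G0 X-15.50 Y1.50 Z4.32
G1 X-9.75 Y-8.46 E0.4590
G1 X1.75 Y-8.46 E0.9180
G1 X6.63 Y0.00 E1.3078
G1 X29.00 Y0.00 E2.2006
G1 X29.00 Y18.00 E2.9191
G1 X0.00 Y18.00 E4.0765
G1 X0.00 Y11.46 E4.3375
G1 X-9.75 Y11.46 E4.7267
G1 X-15.50 Y1.50 E5.1857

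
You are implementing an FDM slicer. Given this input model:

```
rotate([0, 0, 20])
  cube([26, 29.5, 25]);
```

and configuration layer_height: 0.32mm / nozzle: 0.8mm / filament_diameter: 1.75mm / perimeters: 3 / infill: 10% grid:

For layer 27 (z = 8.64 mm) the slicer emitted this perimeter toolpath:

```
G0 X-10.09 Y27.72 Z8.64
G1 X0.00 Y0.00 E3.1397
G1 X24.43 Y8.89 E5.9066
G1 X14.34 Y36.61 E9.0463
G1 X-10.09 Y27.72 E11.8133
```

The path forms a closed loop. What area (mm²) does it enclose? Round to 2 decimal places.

766.90 mm²

Apply the shoelace formula to the sequence of (X, Y) vertices; enclosed area = 766.90 mm².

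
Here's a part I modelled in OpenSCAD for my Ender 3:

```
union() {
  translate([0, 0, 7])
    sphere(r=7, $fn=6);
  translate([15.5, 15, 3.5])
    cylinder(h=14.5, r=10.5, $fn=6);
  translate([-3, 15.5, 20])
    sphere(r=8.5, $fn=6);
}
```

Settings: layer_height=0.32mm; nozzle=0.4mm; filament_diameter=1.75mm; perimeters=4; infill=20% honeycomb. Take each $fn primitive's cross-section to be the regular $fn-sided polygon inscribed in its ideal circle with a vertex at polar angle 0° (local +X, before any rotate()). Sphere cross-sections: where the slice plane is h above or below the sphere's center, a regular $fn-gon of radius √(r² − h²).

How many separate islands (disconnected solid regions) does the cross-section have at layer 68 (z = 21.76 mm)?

At z = 21.76 mm: the sphere is absent (|z−center|=14.760 > r=7); the cylinder at (15.5, 15) is absent (z outside [3.5, 18]); the sphere at (-3, 15.5): section is a regular 6-gon, circumradius = √(r²−h²) = √(8.5²−1.76²) = 8.316; Combining (union): only the r=8.5 sphere at (-3, 15.5) is present, so the union is just that shape — 1 connected region. Overall, the cross-section is a single solid region. Island count = 1.

1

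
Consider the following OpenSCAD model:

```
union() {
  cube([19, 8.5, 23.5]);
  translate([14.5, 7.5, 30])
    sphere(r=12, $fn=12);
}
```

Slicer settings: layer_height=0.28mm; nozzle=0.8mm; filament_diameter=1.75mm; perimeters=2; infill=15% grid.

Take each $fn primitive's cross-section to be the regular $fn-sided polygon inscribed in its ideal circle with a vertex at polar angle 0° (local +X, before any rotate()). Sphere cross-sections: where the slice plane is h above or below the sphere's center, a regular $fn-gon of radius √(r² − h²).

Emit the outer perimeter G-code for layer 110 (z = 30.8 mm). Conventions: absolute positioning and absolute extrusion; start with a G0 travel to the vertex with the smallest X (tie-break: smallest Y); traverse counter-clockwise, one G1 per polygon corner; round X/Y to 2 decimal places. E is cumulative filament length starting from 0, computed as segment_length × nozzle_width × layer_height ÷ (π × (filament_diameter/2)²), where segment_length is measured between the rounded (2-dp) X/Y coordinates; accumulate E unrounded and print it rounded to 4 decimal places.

G0 X2.53 Y7.50 Z30.80
G1 X4.13 Y1.51 E0.5774
G1 X8.51 Y-2.87 E1.1543
G1 X14.50 Y-4.47 E1.7317
G1 X20.49 Y-2.87 E2.3091
G1 X24.87 Y1.51 E2.8859
G1 X26.47 Y7.50 E3.4633
G1 X24.87 Y13.49 E4.0407
G1 X20.49 Y17.87 E4.6176
G1 X14.50 Y19.47 E5.1950
G1 X8.51 Y17.87 E5.7724
G1 X4.13 Y13.49 E6.3492
G1 X2.53 Y7.50 E6.9266

At z = 30.8 mm: the cube is not intersected at this z (z outside [0, 23.5]); the sphere at (14.5, 7.5): section is a regular 12-gon, circumradius = √(r²−h²) = √(12²−0.8²) = 11.973; Combining (union): only the r=12 sphere at (14.5, 7.5) is present, so the union is just that shape — 1 connected region. The outline is a single polygon with 12 vertices. Extrusion per mm of travel: 0.8 × 0.28 / (π × 0.875²) = 0.093128. Accumulating E over each segment gives final E = 6.9266.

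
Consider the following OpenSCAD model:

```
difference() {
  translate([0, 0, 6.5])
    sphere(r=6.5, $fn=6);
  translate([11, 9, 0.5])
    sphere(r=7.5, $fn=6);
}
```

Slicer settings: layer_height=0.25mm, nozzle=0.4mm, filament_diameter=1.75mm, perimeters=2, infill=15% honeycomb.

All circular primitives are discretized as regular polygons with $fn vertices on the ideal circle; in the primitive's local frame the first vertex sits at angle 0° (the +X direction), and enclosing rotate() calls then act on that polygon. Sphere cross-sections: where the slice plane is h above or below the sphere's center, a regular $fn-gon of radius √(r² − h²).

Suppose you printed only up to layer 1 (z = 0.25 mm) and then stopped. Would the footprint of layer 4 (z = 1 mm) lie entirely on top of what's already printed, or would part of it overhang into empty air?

part overhangs

Compare the two slices. At z = 0.25: the r=6.5 sphere contributes a regular 6-gon of circumradius √(6.5²−6.25²) = 1.785 (area = (6/2)·1.785²·sin(360°/6) = 8.28 mm²); the r=7.5 sphere at (11, 9) slices to a regular 6-gon of circumradius 7.496 (√(r²−h²) with h=0.25 from center) (area = (6/2)·7.496²·sin(360°/6) = 145.98 mm²); Taking the first minus the rest: starting from the r=6.5 sphere (8.28 mm²), the r=7.5 sphere at (11, 9) misses the remaining region (no effect) — area = 8.28 mm². At z = 1: the r=6.5 sphere slices to a regular 6-gon of circumradius 3.464 (√(r²−h²) with h=5.5 from center) (area = (6/2)·3.464²·sin(360°/6) = 31.18 mm²); the r=7.5 sphere at (11, 9) contributes a regular 6-gon of circumradius √(7.5²−0.5²) = 7.483 (area = (6/2)·7.483²·sin(360°/6) = 145.49 mm²); Taking the first minus the rest: starting from the r=6.5 sphere (31.18 mm²), the r=7.5 sphere at (11, 9) misses the remaining region (no effect) — area = 31.18 mm². Checking containment: at z = 1 the cross-section extends beyond the z = 0.25 cross-section by about 22.90 mm².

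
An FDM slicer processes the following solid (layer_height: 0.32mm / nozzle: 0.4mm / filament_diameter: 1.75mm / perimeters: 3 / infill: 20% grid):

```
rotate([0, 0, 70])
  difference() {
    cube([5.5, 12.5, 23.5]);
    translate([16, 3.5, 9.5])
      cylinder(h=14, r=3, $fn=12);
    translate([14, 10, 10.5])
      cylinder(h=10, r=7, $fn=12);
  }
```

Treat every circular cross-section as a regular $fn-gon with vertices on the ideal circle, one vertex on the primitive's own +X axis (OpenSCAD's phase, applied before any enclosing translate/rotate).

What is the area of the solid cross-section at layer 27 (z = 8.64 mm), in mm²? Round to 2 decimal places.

At z = 8.64 mm: the cube is present — its section is the full 5.5×12.5 rectangle (area 68.75 mm²); the cylinder at (16, 3.5) is absent (z outside [9.5, 23.5]); the cylinder at (14, 10) is not intersected at this z (z outside [10.5, 20.5]); After the difference (first − rest): none of the subtracted shapes is present at this height, so the 5.5×12.5 cube is unchanged — area = 68.75 mm²; (whole slice rotated 70° about Z — lengths, areas and connectivity unchanged). Overall, the cross-section is a single solid region. Net area = 68.75 mm².

68.75 mm²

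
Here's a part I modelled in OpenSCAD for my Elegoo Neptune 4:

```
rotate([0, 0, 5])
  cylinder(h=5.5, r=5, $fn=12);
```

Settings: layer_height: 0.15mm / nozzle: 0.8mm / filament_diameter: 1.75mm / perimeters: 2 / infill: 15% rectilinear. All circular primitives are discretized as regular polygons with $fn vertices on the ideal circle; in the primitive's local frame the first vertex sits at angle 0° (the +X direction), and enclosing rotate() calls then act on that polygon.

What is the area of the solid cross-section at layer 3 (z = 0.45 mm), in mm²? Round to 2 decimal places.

At z = 0.45 mm: the r=5 cylinder contributes a regular 12-gon of circumradius 5 (area = (12/2)·5.000²·sin(360°/12) = 75.00 mm²); (rotated 5° about Z; rotation is an isometry so areas/perimeters/island counts are preserved). Overall, the cross-section is a single solid region. Net area = 75.00 mm².

75.00 mm²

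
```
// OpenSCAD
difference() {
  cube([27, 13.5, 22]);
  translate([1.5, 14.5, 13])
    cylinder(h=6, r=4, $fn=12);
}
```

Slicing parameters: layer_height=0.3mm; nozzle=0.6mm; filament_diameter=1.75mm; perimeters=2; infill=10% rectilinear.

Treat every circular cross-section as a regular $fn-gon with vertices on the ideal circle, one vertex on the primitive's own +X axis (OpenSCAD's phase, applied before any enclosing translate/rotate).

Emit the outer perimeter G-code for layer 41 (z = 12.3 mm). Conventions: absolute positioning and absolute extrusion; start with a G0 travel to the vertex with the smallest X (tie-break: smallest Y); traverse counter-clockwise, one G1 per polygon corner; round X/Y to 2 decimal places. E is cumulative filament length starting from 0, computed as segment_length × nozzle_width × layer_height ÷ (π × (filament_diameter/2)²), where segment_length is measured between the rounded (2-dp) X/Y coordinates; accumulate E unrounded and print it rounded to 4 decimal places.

At z = 12.3 mm: the cube (footprint 27×13.5) is included at this height; the cylinder at (1.5, 14.5) is not intersected at this z (z outside [13, 19]); After the difference (first − rest): none of the subtracted shapes is present at this height, so the 27×13.5 cube is unchanged — 1 connected region. The outline is a single polygon with 4 vertices. Extrusion per mm of travel: 0.6 × 0.3 / (π × 0.875²) = 0.074835. Accumulating E over each segment gives final E = 6.0617.

G0 X0.00 Y0.00 Z12.30
G1 X27.00 Y0.00 E2.0206
G1 X27.00 Y13.50 E3.0308
G1 X0.00 Y13.50 E5.0514
G1 X0.00 Y0.00 E6.0617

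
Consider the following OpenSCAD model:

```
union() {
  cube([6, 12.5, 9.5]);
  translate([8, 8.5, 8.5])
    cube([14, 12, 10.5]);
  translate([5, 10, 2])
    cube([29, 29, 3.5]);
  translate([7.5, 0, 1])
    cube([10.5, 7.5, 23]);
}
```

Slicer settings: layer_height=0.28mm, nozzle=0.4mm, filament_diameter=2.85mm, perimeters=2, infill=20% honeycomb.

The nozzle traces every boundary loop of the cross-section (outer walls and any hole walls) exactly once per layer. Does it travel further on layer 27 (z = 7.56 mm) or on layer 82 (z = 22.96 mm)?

Layer 27 (z = 7.56): the cube (footprint 6×12.5) is included at this height (perimeter 37.00 mm); the cube at (8, 8.5) does not reach this height (z outside [8.5, 19]); the cube at (5, 10) is not intersected at this z (z outside [2, 5.5]); the 10.5×7.5 cube at (7.5, 0) contributes its full rectangle (perimeter 36.00 mm); Taking the union: the 2 present regions are separate (no shared area or edge), so areas and boundary lengths simply add and each stays a separate island — boundary = 73.00 mm. So its perimeter = 73.00 mm. Layer 82 (z = 22.96): the cube does not reach this height (z outside [0, 9.5]); the cube at (8, 8.5) is absent (z outside [8.5, 19]); the cube at (5, 10) does not reach this height (z outside [2, 5.5]); the 10.5×7.5 cube at (7.5, 0) contributes its full rectangle (perimeter 36.00 mm); Merging all regions: only the 10.5×7.5 cube at (7.5, 0) is present, so the union is just that shape — boundary = 36.00 mm. So its perimeter = 36.00 mm. Layer 27 is larger (73.00 vs 36.00 mm).

layer 27 (z = 7.56 mm)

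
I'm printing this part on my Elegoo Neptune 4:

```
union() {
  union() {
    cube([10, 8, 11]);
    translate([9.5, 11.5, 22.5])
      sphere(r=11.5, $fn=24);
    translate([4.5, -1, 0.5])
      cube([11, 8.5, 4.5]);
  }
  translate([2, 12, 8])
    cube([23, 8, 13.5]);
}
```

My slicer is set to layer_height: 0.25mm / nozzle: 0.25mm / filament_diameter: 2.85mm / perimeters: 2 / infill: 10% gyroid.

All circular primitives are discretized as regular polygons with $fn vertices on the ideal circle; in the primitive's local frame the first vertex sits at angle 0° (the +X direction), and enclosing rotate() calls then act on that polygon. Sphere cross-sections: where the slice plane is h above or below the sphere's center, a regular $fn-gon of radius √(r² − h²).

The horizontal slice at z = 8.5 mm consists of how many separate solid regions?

2

At z = 8.5 mm: the 10×8 cube contributes its full rectangle; the sphere at (9.5, 11.5) is absent (|z−center|=14.000 > r=11.5); the cube at (4.5, -1) does not reach this height (z outside [0.5, 5]); Taking the union: only the 10×8 cube is present, so the union is just that shape — 1 connected region; the cube at (2, 12) (footprint 23×8) is included at this height; Taking the union: the 2 present regions are separate (no shared area or edge), so areas and boundary lengths simply add and each stays a separate island — 2 connected regions. The result has 2 disconnected regions.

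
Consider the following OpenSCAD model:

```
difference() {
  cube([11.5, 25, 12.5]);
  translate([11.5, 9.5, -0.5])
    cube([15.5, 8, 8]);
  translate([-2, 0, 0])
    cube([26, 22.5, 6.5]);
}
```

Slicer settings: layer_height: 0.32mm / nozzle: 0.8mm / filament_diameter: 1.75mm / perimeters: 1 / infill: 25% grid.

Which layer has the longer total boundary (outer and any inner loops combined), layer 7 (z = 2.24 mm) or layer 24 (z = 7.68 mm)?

Layer 7 (z = 2.24): the cube (footprint 11.5×25) is included at this height (perimeter 73.00 mm); the cube at (11.5, 9.5) (footprint 15.5×8) is included at this height (perimeter 47.00 mm); the cube at (-2, 0) (footprint 26×22.5) is included at this height (perimeter 97.00 mm); Taking the first minus the rest: starting from the 11.5×25 cube, the 15.5×8 cube at (11.5, 9.5) misses the remaining region (no effect); the 26×22.5 cube at (-2, 0) partially overlaps it — only the 258.75 mm² overlap (of its 585.00 mm²) is removed, clipping the outline — boundary = 28.00 mm. So its perimeter = 28.00 mm. Layer 24 (z = 7.68): the cube (footprint 11.5×25) is included at this height (perimeter 73.00 mm); the cube at (11.5, 9.5) is not intersected at this z (z outside [-0.5, 7.5]); the cube at (-2, 0) is not intersected at this z (z outside [0, 6.5]); Taking the first minus the rest: none of the subtracted shapes is present at this height, so the 11.5×25 cube is unchanged — boundary = 73.00 mm. So its perimeter = 73.00 mm. Layer 24 is larger (73.00 vs 28.00 mm).

layer 24 (z = 7.68 mm)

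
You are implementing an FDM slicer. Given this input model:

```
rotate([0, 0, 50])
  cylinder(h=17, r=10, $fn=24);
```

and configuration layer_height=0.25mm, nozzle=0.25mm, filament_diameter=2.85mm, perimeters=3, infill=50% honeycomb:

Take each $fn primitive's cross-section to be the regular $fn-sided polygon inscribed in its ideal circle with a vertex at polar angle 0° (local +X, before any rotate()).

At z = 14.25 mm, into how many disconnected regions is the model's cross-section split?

1

At z = 14.25 mm: the cylinder: section is a regular 24-gon, circumradius r=10; (rotated 50° about Z; rotation is an isometry so areas/perimeters/island counts are preserved). The result has 1 disconnected region.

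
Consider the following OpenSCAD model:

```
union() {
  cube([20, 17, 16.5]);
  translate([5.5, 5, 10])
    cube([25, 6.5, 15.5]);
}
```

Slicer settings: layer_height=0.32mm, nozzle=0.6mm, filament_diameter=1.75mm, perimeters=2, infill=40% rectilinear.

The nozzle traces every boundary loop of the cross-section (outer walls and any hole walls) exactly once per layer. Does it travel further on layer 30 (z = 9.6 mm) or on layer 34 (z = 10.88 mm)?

layer 34 (z = 10.88 mm)

Layer 30 (z = 9.6): the 20×17 cube contributes its full rectangle (perimeter 74.00 mm); the cube at (5.5, 5) does not reach this height (z outside [10, 25.5]); Merging all regions: only the 20×17 cube is present, so the union is just that shape — boundary = 74.00 mm. So its perimeter = 74.00 mm. Layer 34 (z = 10.88): the cube (footprint 20×17) is included at this height (perimeter 74.00 mm); the cube at (5.5, 5) (footprint 25×6.5) is included at this height (perimeter 63.00 mm); Merging all regions: the regions partially overlap (shared area 94.25 mm²), so the edge portions inside another operand are dropped and the merged outline is re-measured after clipping — boundary = 95.00 mm. So its perimeter = 95.00 mm. Layer 34 is larger (95.00 vs 74.00 mm).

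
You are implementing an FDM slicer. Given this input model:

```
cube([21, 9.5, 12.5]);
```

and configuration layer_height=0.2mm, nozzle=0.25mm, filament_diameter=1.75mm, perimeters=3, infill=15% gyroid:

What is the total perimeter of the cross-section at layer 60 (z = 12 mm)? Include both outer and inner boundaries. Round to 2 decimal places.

61.00 mm

At z = 12 mm: the cube (footprint 21×9.5) is included at this height (perimeter 61.00 mm). Overall, the cross-section is a single solid region. Total boundary length (outer) = 61.00 mm.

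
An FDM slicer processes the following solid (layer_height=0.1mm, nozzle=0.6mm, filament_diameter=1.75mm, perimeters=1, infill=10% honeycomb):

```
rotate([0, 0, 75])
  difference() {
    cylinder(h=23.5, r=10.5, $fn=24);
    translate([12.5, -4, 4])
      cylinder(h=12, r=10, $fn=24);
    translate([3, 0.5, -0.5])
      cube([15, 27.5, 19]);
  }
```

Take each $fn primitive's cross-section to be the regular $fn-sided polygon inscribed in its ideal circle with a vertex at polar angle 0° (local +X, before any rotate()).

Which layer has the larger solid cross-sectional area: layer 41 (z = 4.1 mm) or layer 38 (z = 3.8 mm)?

layer 38 (z = 3.8 mm)

Layer 41 (z = 4.1): the r=10.5 cylinder contributes a regular 24-gon of circumradius 10.5 (area = (24/2)·10.500²·sin(360°/24) = 342.42 mm²); the r=10 cylinder at (12.5, -4) contributes a regular 24-gon of circumradius 10 (area = (24/2)·10.000²·sin(360°/24) = 310.58 mm²); the 15×27.5 cube at (3, 0.5) contributes its full rectangle (area 412.50 mm²); After the difference (first − rest): starting from the r=10.5 cylinder (342.42 mm²), the r=10 cylinder at (12.5, -4) partially overlaps it — only the 78.62 mm² overlap (of its 310.58 mm²) is removed, clipping the outline; the 15×27.5 cube at (3, 0.5) partially overlaps it — only the 30.38 mm² overlap (of its 412.50 mm²) is removed, clipping the outline — area = 233.42 mm²; (whole slice rotated 75° about Z — lengths, areas and connectivity unchanged). So its area = 233.42 mm². Layer 38 (z = 3.8): the r=10.5 cylinder gives a regular 24-gon of circumradius 10.5 (constant along its height) (area = (24/2)·10.500²·sin(360°/24) = 342.42 mm²); the cylinder at (12.5, -4) is not intersected at this z (z outside [4, 16]); the cube at (3, 0.5) is present — its section is the full 15×27.5 rectangle (area 412.50 mm²); Taking the first minus the rest: starting from the r=10.5 cylinder (342.42 mm²), the 15×27.5 cube at (3, 0.5) partially overlaps it — only the 50.97 mm² overlap (of its 412.50 mm²) is removed, clipping the outline — area = 291.44 mm²; (rotated 75° about Z; rotation is an isometry so areas/perimeters/island counts are preserved). So its area = 291.44 mm². Layer 38 is larger (291.44 vs 233.42 mm²).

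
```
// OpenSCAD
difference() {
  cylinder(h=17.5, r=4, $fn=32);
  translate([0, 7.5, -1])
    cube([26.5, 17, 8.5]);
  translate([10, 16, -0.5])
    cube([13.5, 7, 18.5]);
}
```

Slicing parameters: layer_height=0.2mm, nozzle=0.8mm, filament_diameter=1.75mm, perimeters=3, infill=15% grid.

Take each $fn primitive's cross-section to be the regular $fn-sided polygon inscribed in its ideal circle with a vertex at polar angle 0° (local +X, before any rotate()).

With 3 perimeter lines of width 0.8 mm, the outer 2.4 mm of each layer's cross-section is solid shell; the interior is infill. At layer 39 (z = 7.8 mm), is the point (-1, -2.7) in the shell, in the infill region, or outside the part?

At z = 7.8 mm: the cylinder: section is a regular 32-gon, circumradius r=4; the cube at (0, 7.5) does not reach this height (z outside [-1, 7.5]); the 13.5×7 cube at (10, 16) contributes its full rectangle; After the difference (first − rest): starting from the r=4 cylinder, the 13.5×7 cube at (10, 16) misses the remaining region (no effect) — 1 connected region. Overall, the cross-section is a single solid region. The nearest boundary edge runs (-0.78, -3.92)→(-1.53, -3.70); distance from the point to it = 1.11 mm. The point is inside the cross-section, 1.11 mm from the nearest boundary — within the 2.4 mm shell band (3 × 0.8).

shell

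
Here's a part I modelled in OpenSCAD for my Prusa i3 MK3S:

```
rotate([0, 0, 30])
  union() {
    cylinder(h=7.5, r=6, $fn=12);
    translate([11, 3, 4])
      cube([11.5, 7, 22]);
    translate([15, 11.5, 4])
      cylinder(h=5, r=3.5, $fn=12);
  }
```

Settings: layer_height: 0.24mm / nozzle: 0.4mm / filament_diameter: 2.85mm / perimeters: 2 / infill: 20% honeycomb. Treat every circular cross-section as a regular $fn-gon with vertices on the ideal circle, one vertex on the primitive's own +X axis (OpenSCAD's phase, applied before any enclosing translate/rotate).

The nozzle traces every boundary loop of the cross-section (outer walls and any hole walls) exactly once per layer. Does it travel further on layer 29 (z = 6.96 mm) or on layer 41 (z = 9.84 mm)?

layer 29 (z = 6.96 mm)

Layer 29 (z = 6.96): the cylinder: section is a regular 12-gon, circumradius r=6 (perimeter = 2·12·6.000·sin(180°/12) = 37.27 mm); the cube at (11, 3) is present — its section is the full 11.5×7 rectangle (perimeter 37.00 mm); the r=3.5 cylinder at (15, 11.5) contributes a regular 12-gon of circumradius 3.5 (perimeter = 2·12·3.500·sin(180°/12) = 21.74 mm); Merging all regions: the regions partially overlap (shared area 8.48 mm²), so the edge portions inside another operand are dropped and the merged outline is re-measured after clipping — boundary = 82.05 mm; (rotated 30° about Z; rotation is an isometry so areas/perimeters/island counts are preserved). So its perimeter = 82.05 mm. Layer 41 (z = 9.84): the cylinder is not intersected at this z (z outside [0, 7.5]); the 11.5×7 cube at (11, 3) contributes its full rectangle (perimeter 37.00 mm); the cylinder at (15, 11.5) is absent (z outside [4, 9]); Combining (union): only the 11.5×7 cube at (11, 3) is present, so the union is just that shape — boundary = 37.00 mm; (whole slice rotated 30° about Z — lengths, areas and connectivity unchanged). So its perimeter = 37.00 mm. Layer 29 is larger (82.05 vs 37.00 mm).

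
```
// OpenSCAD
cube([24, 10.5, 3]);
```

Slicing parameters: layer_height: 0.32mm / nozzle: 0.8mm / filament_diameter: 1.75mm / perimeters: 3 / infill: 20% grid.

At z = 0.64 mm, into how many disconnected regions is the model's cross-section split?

1

At z = 0.64 mm: the 24×10.5 cube contributes its full rectangle. The result has 1 disconnected region.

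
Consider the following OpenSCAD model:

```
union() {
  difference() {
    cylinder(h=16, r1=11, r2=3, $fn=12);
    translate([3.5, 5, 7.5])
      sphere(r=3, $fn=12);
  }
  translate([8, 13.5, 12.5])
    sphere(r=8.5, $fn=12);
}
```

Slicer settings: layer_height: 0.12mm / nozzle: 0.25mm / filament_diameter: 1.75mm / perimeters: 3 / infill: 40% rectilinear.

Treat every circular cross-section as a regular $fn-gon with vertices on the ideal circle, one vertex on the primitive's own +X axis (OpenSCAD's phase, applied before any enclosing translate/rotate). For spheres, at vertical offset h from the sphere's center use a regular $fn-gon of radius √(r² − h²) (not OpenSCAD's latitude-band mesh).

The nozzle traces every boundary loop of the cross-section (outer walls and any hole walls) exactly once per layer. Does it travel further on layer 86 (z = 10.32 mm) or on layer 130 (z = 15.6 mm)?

Layer 86 (z = 10.32): the cone: at t=0.645 of its height the radius interpolates to r₁+(r₂−r₁)t = 5.840, giving a regular 12-gon of that circumradius (perimeter = 2·12·5.840·sin(180°/12) = 36.28 mm); the r=3 sphere at (3.5, 5) slices to a regular 12-gon of circumradius 1.024 (√(r²−h²) with h=2.82 from center) (perimeter = 2·12·1.024·sin(180°/12) = 6.36 mm); Subtracting the remaining from the first: starting from the cone, the r=3 sphere at (3.5, 5) partially overlaps it — only the 0.80 mm² overlap (of its 3.14 mm²) is removed, clipping the outline — boundary = 36.65 mm; the sphere at (8, 13.5): section is a regular 12-gon, circumradius = √(r²−h²) = √(8.5²−2.18²) = 8.216 (perimeter = 2·12·8.216·sin(180°/12) = 51.03 mm); Combining (union): the 2 present regions are separate (no shared area or edge), so areas and boundary lengths simply add and each stays a separate island — boundary = 87.69 mm. So its perimeter = 87.69 mm. Layer 130 (z = 15.6): the cone: at t=0.975 of its height the radius interpolates to r₁+(r₂−r₁)t = 3.200, giving a regular 12-gon of that circumradius (perimeter = 2·12·3.200·sin(180°/12) = 19.88 mm); the sphere at (3.5, 5) is not intersected at this z (|z−center|=8.100 > r=3); After the difference (first − rest): none of the subtracted shapes is present at this height, so the cone is unchanged — boundary = 19.88 mm; the r=8.5 sphere at (8, 13.5) contributes a regular 12-gon of circumradius √(8.5²−3.1²) = 7.915 (perimeter = 2·12·7.915·sin(180°/12) = 49.16 mm); Combining (union): the 2 present regions are separate (no shared area or edge), so areas and boundary lengths simply add and each stays a separate island — boundary = 69.04 mm. So its perimeter = 69.04 mm. Layer 86 is larger (87.69 vs 69.04 mm).

layer 86 (z = 10.32 mm)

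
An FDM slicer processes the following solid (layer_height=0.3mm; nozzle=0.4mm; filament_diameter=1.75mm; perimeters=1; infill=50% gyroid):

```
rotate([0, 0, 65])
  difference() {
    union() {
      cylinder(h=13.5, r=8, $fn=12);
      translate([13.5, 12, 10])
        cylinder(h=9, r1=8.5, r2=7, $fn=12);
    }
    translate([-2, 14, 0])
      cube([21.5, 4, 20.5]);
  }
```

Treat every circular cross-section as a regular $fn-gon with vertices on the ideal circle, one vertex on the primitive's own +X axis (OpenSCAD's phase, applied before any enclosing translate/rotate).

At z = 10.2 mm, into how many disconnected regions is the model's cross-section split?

3

At z = 10.2 mm: the r=8 cylinder gives a regular 12-gon of circumradius 8 (constant along its height); the cone at (13.5, 12) (r1=8.5→r2=7) has section circumradius 8.467 here — a regular 12-gon; Combining (union): the 2 present regions are separate (no shared area or edge), so areas and boundary lengths simply add and each stays a separate island — 2 connected regions; the cube at (-2, 14) (footprint 21.5×4) is included at this height; After the difference (first − rest): starting from that combined region, the 21.5×4 cube at (-2, 14) partially overlaps it — only the 52.34 mm² overlap (of its 86.00 mm²) is removed, clipping the outline — 3 connected regions; (rotated 65° about Z; rotation is an isometry so areas/perimeters/island counts are preserved). The result has 3 disconnected regions.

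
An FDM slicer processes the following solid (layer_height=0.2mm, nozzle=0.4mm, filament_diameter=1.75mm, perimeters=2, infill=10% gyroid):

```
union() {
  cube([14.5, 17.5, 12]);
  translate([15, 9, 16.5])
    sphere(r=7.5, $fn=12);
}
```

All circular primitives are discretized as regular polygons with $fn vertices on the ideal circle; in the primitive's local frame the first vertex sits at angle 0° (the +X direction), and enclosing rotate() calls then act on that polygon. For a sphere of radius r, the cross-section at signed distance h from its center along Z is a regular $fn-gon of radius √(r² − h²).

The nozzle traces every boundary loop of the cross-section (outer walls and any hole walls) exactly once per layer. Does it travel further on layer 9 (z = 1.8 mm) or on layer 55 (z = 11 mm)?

Layer 9 (z = 1.8): the cube is present — its section is the full 14.5×17.5 rectangle (perimeter 64.00 mm); the sphere at (15, 9) is absent (|z−center|=14.700 > r=7.5); Combining (union): only the 14.5×17.5 cube is present, so the union is just that shape — boundary = 64.00 mm. So its perimeter = 64.00 mm. Layer 55 (z = 11): the 14.5×17.5 cube contributes its full rectangle (perimeter 64.00 mm); the sphere at (15, 9): section is a regular 12-gon, circumradius = √(r²−h²) = √(7.5²−5.5²) = 5.099 (perimeter = 2·12·5.099·sin(180°/12) = 31.67 mm); Combining (union): the regions partially overlap (shared area 33.97 mm²), so the edge portions inside another operand are dropped and the merged outline is re-measured after clipping — boundary = 70.94 mm. So its perimeter = 70.94 mm. Layer 55 is larger (70.94 vs 64.00 mm).

layer 55 (z = 11 mm)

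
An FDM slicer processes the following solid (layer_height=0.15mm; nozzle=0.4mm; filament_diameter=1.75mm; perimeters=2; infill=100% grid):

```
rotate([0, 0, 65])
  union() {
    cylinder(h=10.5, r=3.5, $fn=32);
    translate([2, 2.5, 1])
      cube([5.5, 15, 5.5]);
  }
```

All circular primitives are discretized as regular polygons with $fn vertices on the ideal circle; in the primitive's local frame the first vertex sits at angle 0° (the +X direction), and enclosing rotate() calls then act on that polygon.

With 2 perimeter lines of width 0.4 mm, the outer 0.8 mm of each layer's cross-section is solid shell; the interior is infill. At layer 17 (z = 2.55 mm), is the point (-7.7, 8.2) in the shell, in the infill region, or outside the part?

At z = 2.55 mm: the r=3.5 cylinder gives a regular 32-gon of circumradius 3.5 (constant along its height); the 5.5×15 cube at (2, 2.5) contributes its full rectangle; Combining (union): the regions partially overlap (shared area 0.08 mm²), so overlapping operands fuse into one piece — 1 connected region; (whole slice rotated 65° about Z — lengths, areas and connectivity unchanged). Overall, the cross-section is a single solid region. Undo the 65° rotation: the query point maps to (4.178, 10.444) in the un-rotated model frame. The nearest boundary edge runs (2.00, 2.86)→(2.00, 17.50); distance from the point to it = 2.18 mm. The point is inside the cross-section and 2.18 mm from the nearest boundary — more than the 0.8 mm shell width (2 × 0.4), so it's in the infill interior.

infill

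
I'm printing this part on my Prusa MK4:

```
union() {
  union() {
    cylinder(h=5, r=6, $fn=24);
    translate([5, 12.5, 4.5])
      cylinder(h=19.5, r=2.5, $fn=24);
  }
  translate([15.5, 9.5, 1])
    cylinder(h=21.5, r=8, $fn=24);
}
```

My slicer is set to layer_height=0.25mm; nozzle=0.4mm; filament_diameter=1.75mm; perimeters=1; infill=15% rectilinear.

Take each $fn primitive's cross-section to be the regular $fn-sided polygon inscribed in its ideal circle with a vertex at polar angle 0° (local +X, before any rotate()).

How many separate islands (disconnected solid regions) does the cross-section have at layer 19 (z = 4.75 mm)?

At z = 4.75 mm: the r=6 cylinder contributes a regular 24-gon of circumradius 6; the r=2.5 cylinder at (5, 12.5) gives a regular 24-gon of circumradius 2.5 (constant along its height); Merging all regions: the 2 present regions are separate (no shared area or edge), so areas and boundary lengths simply add and each stays a separate island — 2 connected regions; the r=8 cylinder at (15.5, 9.5) gives a regular 24-gon of circumradius 8 (constant along its height); Combining (union): the 2 present regions are separate (no shared area or edge), so areas and boundary lengths simply add and each stays a separate island — 3 connected regions. Overall, the cross-section has 3 separate islands. Island count = 3.

3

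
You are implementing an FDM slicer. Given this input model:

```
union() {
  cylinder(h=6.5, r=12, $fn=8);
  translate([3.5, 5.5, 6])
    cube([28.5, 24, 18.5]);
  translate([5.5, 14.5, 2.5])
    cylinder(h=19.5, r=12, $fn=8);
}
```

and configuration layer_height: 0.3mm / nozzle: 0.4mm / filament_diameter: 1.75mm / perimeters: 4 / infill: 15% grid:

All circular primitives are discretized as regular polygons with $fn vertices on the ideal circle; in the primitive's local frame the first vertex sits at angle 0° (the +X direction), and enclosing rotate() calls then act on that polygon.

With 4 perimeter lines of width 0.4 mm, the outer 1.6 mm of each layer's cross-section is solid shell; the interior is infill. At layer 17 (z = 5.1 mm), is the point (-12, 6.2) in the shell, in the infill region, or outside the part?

outside

At z = 5.1 mm: the cylinder: section is a regular 8-gon, circumradius r=12; the cube at (3.5, 5.5) does not reach this height (z outside [6, 24.5]); the r=12 cylinder at (5.5, 14.5) gives a regular 8-gon of circumradius 12 (constant along its height); Merging all regions: the regions partially overlap (shared area 83.43 mm²), so overlapping operands fuse into one piece — 1 connected region. Overall, the cross-section is a single solid region. The nearest boundary edge runs (-12.00, 0.00)→(-8.49, 8.49); distance from the point to it = 2.37 mm. The point is not inside any of the regions above, so it lies outside the cross-section (2.37 mm from the nearest boundary).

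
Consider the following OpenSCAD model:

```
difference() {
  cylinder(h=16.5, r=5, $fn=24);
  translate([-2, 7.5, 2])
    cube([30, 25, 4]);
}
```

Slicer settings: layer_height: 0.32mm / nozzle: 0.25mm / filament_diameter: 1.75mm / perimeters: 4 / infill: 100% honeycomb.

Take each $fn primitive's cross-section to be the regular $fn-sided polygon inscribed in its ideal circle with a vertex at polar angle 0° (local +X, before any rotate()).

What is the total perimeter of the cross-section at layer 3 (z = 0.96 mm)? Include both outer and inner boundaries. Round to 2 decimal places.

At z = 0.96 mm: the r=5 cylinder gives a regular 24-gon of circumradius 5 (constant along its height) (perimeter = 2·24·5.000·sin(180°/24) = 31.33 mm); the cube at (-2, 7.5) is absent (z outside [2, 6]); Taking the first minus the rest: none of the subtracted shapes is present at this height, so the r=5 cylinder is unchanged — boundary = 31.33 mm. Overall, the cross-section is a single solid region. Total boundary length (outer) = 31.33 mm.

31.33 mm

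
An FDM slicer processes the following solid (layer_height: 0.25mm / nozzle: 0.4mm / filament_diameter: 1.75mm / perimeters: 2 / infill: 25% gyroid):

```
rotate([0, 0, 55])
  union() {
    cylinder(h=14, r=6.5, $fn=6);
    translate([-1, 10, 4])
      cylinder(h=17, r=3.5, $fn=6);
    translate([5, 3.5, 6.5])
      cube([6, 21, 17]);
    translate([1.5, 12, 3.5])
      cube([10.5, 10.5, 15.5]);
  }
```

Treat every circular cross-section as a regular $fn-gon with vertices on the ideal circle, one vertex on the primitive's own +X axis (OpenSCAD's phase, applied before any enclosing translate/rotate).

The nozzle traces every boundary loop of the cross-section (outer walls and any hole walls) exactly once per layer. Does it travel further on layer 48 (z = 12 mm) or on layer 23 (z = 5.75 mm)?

layer 48 (z = 12 mm)

Layer 48 (z = 12): the cylinder: section is a regular 6-gon, circumradius r=6.5 (perimeter = 2·6·6.500·sin(180°/6) = 39.00 mm); the r=3.5 cylinder at (-1, 10) gives a regular 6-gon of circumradius 3.5 (constant along its height) (perimeter = 2·6·3.500·sin(180°/6) = 21.00 mm); the 6×21 cube at (5, 3.5) contributes its full rectangle (perimeter 54.00 mm); the 10.5×10.5 cube at (1.5, 12) contributes its full rectangle (perimeter 42.00 mm); Combining (union): the regions partially overlap (shared area 63.00 mm²), so the edge portions inside another operand are dropped and the merged outline is re-measured after clipping — boundary = 123.00 mm; (whole slice rotated 55° about Z — lengths, areas and connectivity unchanged). So its perimeter = 123.00 mm. Layer 23 (z = 5.75): the cylinder: section is a regular 6-gon, circumradius r=6.5 (perimeter = 2·6·6.500·sin(180°/6) = 39.00 mm); the r=3.5 cylinder at (-1, 10) contributes a regular 6-gon of circumradius 3.5 (perimeter = 2·6·3.500·sin(180°/6) = 21.00 mm); the cube at (5, 3.5) is absent (z outside [6.5, 23.5]); the cube at (1.5, 12) is present — its section is the full 10.5×10.5 rectangle (perimeter 42.00 mm); Merging all regions: the 3 present regions are separate (no shared area or edge), so areas and boundary lengths simply add and each stays a separate island — boundary = 102.00 mm; (rotated 55° about Z; rotation is an isometry so areas/perimeters/island counts are preserved). So its perimeter = 102.00 mm. Layer 48 is larger (123.00 vs 102.00 mm).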